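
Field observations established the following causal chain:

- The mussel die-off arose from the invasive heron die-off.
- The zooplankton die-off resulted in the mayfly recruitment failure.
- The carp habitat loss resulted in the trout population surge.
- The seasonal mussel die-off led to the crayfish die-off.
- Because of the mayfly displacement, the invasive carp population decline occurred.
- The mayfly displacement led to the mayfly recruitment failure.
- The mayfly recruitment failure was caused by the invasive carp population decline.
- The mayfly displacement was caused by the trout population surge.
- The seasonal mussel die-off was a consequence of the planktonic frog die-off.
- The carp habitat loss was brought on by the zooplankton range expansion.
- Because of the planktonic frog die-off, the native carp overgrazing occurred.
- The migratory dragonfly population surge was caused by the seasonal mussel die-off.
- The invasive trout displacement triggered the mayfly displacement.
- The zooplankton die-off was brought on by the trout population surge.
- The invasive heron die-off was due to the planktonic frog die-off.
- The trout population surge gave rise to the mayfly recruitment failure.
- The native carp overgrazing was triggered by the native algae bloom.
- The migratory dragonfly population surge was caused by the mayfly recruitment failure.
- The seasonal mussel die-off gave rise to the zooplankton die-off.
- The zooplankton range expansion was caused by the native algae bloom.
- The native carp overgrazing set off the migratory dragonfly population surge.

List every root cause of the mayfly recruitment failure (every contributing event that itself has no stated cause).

the invasive trout displacement, the native algae bloom, the planktonic frog die-off

Tracing upstream from the mayfly recruitment failure: the mayfly recruitment failure ← the zooplankton die-off ← the seasonal mussel die-off ← the planktonic frog die-off.
A separate upstream branch: the mayfly recruitment failure ← the trout population surge ← the carp habitat loss ← the zooplankton range expansion ← the native algae bloom.
A separate upstream branch: the mayfly recruitment failure ← the mayfly displacement ← the invasive trout displacement.
Each of those chain origins has no stated cause.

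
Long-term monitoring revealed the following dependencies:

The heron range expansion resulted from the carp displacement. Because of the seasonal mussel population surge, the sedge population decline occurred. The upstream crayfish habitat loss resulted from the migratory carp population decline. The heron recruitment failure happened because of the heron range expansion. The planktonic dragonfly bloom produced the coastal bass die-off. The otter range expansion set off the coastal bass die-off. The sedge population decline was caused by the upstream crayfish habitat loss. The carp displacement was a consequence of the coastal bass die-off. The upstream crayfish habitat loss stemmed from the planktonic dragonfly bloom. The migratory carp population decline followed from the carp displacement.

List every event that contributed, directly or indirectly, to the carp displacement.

the coastal bass die-off, the otter range expansion, the planktonic dragonfly bloom

Immediate cause of the carp displacement: the coastal bass die-off.
Further upstream: the planktonic dragonfly bloom, the otter range expansion.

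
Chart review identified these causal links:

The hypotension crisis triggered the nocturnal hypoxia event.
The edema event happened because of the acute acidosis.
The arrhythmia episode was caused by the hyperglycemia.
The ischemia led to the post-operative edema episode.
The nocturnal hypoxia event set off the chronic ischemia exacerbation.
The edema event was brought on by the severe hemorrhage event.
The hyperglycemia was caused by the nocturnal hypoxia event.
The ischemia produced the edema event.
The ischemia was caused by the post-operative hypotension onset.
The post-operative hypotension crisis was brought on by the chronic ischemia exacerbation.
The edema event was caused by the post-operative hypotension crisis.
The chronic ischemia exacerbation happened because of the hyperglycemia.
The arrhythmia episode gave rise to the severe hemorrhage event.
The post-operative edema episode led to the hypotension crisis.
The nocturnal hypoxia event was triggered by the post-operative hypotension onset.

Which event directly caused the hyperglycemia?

the nocturnal hypoxia event

Upstream contributors include the post-operative hypotension onset, the ischemia, the post-operative edema episode, the hypotension crisis, but only the nocturnal hypoxia event feeds directly into the hyperglycemia.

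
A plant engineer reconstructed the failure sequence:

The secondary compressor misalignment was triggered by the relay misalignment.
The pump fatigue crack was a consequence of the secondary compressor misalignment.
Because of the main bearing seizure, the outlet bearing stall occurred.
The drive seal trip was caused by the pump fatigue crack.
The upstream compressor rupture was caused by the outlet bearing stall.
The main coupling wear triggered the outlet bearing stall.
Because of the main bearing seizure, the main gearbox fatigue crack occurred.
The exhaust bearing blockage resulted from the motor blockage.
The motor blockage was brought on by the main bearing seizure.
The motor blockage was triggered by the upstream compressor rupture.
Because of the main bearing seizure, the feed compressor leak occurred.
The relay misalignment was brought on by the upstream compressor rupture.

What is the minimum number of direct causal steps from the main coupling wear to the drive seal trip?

Shortest chain: the main coupling wear → the outlet bearing stall → the upstream compressor rupture → the relay misalignment → the secondary compressor misalignment → the pump fatigue crack → the drive seal trip.

6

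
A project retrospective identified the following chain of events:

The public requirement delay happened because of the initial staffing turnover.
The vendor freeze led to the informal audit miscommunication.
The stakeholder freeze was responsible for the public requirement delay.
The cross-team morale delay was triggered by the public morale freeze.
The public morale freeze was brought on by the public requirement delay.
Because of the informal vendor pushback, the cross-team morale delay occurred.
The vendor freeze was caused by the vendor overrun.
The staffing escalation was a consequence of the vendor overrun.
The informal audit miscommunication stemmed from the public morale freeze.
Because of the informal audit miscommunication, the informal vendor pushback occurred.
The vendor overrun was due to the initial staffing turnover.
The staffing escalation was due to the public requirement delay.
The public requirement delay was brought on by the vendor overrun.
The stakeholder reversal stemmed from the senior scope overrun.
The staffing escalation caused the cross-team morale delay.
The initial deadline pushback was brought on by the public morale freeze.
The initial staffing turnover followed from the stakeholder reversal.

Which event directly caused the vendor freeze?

the vendor overrun

Upstream contributors include the senior scope overrun, the stakeholder reversal, the initial staffing turnover, but only the vendor overrun feeds directly into the vendor freeze.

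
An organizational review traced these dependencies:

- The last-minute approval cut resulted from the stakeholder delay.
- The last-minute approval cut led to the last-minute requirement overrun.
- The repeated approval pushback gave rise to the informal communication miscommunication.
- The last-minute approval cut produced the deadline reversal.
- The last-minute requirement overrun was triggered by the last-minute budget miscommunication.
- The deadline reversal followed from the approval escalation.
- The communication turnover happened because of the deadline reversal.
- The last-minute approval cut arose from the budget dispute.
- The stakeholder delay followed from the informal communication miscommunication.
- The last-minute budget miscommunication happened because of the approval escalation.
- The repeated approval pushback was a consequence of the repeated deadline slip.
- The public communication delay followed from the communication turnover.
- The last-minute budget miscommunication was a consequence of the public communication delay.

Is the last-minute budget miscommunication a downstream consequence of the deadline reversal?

There is a causal chain: the deadline reversal → the communication turnover → the public communication delay → the last-minute budget miscommunication.

Yes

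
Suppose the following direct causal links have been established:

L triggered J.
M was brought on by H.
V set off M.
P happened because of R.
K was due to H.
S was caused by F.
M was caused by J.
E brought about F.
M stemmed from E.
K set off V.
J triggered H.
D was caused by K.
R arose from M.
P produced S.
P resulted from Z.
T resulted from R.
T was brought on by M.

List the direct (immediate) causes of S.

Upstream contributors include L, J, H, K, E, Z, V, M, R, but only F, P feed directly into S.

F, P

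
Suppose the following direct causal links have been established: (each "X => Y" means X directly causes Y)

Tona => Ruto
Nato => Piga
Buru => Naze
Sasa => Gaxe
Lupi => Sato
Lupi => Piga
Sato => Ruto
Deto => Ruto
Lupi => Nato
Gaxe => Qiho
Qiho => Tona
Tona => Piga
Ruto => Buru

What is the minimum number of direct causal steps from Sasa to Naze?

6

Shortest chain: Sasa → Gaxe → Qiho → Tona → Ruto → Buru → Naze.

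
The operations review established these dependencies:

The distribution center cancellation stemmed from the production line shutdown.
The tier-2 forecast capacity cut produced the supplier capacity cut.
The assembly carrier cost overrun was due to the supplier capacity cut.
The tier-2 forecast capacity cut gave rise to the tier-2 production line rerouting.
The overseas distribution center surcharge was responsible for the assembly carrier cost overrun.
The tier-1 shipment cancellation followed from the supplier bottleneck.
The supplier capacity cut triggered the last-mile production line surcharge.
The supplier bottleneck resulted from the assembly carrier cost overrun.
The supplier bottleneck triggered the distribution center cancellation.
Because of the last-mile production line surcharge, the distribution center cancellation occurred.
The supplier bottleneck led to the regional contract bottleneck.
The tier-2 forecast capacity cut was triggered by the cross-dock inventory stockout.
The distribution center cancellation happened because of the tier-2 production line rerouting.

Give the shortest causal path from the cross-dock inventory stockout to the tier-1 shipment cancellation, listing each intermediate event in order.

the cross-dock inventory stockout → the tier-2 forecast capacity cut → the supplier capacity cut → the assembly carrier cost overrun → the supplier bottleneck → the tier-1 shipment cancellation

the cross-dock inventory stockout → the tier-2 forecast capacity cut
the tier-2 forecast capacity cut → the supplier capacity cut
the supplier capacity cut → the assembly carrier cost overrun
the assembly carrier cost overrun → the supplier bottleneck
the supplier bottleneck → the tier-1 shipment cancellation
Length: 5 steps.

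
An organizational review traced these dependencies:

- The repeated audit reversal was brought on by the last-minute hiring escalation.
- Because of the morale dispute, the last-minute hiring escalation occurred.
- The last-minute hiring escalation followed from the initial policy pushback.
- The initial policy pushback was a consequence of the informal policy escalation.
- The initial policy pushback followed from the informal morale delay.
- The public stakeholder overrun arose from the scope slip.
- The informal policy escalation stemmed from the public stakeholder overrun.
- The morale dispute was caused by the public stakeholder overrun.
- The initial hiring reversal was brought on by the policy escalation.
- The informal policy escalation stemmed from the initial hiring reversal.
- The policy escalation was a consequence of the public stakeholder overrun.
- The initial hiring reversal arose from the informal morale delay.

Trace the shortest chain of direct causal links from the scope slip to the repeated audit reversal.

the scope slip → the public stakeholder overrun
the public stakeholder overrun → the morale dispute
the morale dispute → the last-minute hiring escalation
the last-minute hiring escalation → the repeated audit reversal
Length: 4 steps.

the scope slip → the public stakeholder overrun → the morale dispute → the last-minute hiring escalation → the repeated audit reversal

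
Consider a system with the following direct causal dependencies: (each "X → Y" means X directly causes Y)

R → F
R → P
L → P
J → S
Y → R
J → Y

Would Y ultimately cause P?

Yes

There is a causal chain: Y → R → P.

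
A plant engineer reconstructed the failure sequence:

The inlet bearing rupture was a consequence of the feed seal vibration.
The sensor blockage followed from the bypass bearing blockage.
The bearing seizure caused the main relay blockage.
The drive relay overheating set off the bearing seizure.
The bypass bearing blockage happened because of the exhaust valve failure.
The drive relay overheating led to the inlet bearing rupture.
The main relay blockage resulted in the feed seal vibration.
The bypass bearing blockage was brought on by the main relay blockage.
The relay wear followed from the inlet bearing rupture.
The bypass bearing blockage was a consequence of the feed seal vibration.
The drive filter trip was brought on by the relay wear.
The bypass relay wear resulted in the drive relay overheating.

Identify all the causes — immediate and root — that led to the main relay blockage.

Immediate cause of the main relay blockage: the bearing seizure.
Further upstream: the bypass relay wear, the drive relay overheating.

the bearing seizure, the bypass relay wear, the drive relay overheating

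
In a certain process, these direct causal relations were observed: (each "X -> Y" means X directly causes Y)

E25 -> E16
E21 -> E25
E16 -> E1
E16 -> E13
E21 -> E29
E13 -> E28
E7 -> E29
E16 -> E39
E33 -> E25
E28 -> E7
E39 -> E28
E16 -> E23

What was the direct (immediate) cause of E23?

E16

Upstream contributors include E21, E25, E33, but only E16 feeds directly into E23.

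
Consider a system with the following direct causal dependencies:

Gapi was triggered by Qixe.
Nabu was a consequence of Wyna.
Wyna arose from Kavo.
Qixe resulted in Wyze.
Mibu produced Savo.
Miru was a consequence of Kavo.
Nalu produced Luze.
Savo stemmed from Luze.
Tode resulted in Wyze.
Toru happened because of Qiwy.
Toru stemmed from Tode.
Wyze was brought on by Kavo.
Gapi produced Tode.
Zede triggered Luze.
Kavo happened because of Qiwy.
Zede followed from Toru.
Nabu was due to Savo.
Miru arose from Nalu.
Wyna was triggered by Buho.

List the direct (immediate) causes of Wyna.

Buho, Kavo

Upstream contributors include Qiwy, but only Buho, Kavo feed directly into Wyna.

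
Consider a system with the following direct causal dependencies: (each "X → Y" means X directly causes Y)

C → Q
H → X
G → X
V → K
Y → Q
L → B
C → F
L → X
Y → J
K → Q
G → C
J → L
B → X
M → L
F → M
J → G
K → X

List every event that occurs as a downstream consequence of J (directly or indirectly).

B, C, F, G, L, M, Q, X

Direct effects: G, L.
2 steps out: C, B, X.
3 steps out: F, Q.
4 steps out: M.
Not reachable from it: Y, H, V, K.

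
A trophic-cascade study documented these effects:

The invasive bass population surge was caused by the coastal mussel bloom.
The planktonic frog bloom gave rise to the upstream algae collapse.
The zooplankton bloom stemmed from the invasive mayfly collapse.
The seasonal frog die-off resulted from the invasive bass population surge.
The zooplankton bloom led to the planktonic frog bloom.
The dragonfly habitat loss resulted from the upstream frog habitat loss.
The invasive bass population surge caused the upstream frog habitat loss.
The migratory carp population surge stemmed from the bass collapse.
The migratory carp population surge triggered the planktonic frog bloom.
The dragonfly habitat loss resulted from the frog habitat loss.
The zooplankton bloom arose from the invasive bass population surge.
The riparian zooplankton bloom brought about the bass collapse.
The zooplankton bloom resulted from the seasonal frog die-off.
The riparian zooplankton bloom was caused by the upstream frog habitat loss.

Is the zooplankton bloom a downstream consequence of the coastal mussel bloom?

Yes

There is a causal chain: the coastal mussel bloom → the invasive bass population surge → the zooplankton bloom.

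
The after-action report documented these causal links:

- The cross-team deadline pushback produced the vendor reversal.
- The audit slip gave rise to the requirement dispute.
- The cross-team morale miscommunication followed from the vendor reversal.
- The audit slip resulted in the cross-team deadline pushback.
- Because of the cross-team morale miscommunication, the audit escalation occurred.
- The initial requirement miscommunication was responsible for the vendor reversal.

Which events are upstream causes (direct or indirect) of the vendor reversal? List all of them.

the audit slip, the cross-team deadline pushback, the initial requirement miscommunication

Immediate causes of the vendor reversal: the cross-team deadline pushback, the initial requirement miscommunication.
Further upstream: the audit slip.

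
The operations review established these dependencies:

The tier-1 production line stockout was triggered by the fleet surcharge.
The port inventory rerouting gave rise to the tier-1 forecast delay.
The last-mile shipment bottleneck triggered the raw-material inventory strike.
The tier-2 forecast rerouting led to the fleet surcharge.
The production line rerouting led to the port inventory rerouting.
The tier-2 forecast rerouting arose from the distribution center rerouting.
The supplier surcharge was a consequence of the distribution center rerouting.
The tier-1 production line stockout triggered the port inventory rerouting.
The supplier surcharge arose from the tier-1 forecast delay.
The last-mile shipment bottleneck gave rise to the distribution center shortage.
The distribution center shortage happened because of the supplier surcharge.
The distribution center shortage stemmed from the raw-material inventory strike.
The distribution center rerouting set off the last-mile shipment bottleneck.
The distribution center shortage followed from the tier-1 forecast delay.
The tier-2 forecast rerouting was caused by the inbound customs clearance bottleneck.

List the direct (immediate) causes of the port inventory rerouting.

the production line rerouting, the tier-1 production line stockout

Upstream contributors include the distribution center rerouting, the inbound customs clearance bottleneck, the tier-2 forecast rerouting, the fleet surcharge, but only the production line rerouting, the tier-1 production line stockout feed directly into the port inventory rerouting.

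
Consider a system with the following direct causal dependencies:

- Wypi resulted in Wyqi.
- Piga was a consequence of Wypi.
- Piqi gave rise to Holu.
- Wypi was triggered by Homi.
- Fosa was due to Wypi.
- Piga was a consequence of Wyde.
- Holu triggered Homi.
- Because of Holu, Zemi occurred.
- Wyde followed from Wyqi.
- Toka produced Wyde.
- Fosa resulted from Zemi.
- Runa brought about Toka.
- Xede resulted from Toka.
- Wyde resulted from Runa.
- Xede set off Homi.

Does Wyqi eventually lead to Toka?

Wyqi leads to Wyde, Piga; Toka is not among them.

No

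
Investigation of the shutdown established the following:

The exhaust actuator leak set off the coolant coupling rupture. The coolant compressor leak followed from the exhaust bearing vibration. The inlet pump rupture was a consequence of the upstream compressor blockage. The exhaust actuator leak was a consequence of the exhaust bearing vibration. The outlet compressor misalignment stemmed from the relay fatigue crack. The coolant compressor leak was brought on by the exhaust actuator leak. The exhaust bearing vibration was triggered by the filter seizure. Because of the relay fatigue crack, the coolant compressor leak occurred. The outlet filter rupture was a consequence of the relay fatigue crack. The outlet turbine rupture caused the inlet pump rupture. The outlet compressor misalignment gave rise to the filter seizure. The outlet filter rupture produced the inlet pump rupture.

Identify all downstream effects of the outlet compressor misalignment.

the coolant compressor leak, the coolant coupling rupture, the exhaust actuator leak, the exhaust bearing vibration, the filter seizure

Direct effects: the filter seizure.
2 steps out: the exhaust bearing vibration.
3 steps out: the exhaust actuator leak, the coolant compressor leak.
4 steps out: the coolant coupling rupture.
Not reachable from it: the relay fatigue crack, the upstream compressor blockage, the outlet filter rupture, the outlet turbine rupture, the inlet pump rupture.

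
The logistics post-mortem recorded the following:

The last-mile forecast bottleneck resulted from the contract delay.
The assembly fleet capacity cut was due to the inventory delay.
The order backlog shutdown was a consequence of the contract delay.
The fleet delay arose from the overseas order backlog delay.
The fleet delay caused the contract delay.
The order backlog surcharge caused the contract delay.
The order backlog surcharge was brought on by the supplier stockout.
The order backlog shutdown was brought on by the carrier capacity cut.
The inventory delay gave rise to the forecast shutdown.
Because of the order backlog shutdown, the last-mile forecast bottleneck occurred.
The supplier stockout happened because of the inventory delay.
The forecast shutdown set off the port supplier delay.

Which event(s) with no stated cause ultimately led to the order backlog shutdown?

the carrier capacity cut, the inventory delay, the overseas order backlog delay

Tracing upstream from the order backlog shutdown: the order backlog shutdown ← the contract delay ← the order backlog surcharge ← the supplier stockout ← the inventory delay.
A separate upstream branch: the order backlog shutdown ← the contract delay ← the fleet delay ← the overseas order backlog delay.
A separate upstream branch: the order backlog shutdown ← the carrier capacity cut.
Each of those chain origins has no stated cause.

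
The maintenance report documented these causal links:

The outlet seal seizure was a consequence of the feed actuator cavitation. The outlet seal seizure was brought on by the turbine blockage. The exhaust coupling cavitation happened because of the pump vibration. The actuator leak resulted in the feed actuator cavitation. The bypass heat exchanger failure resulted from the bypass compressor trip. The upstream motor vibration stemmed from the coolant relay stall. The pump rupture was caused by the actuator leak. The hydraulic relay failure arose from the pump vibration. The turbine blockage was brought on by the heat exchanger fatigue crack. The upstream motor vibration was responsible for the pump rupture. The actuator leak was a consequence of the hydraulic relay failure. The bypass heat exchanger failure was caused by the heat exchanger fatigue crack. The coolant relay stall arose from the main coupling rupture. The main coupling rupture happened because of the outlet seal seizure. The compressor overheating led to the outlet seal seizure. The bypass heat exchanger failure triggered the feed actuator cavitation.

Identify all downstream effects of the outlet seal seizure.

the coolant relay stall, the main coupling rupture, the pump rupture, the upstream motor vibration

Direct effects: the main coupling rupture.
2 steps out: the coolant relay stall.
3 steps out: the upstream motor vibration.
4 steps out: the pump rupture.
Not reachable from it: the heat exchanger fatigue crack, the turbine blockage, the pump vibration, the exhaust coupling cavitation, the bypass compressor trip, the compressor overheating, the hydraulic relay failure, the actuator leak, the bypass heat exchanger failure, the feed actuator cavitation.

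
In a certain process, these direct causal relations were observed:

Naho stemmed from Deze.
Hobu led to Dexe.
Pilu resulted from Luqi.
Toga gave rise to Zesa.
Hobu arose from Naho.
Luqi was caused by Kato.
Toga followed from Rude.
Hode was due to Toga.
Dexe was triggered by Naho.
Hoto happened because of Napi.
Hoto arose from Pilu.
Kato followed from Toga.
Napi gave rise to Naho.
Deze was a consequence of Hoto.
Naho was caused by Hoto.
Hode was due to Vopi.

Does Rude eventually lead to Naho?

There is a causal chain: Rude → Toga → Kato → Luqi → Pilu → Hoto → Naho.

Yes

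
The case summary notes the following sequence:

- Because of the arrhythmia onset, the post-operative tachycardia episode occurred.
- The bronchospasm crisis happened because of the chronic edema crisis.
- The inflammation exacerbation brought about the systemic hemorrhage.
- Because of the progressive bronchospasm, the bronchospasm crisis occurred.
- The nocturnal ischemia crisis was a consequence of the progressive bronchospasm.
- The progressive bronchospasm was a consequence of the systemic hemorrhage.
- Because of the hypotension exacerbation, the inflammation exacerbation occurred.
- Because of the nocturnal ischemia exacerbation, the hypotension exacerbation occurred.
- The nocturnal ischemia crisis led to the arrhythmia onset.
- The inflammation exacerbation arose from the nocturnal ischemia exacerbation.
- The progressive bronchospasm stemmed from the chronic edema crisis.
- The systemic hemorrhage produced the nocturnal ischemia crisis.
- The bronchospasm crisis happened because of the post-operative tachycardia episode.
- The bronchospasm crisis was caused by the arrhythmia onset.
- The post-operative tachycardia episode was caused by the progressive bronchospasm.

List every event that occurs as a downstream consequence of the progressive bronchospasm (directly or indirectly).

the arrhythmia onset, the bronchospasm crisis, the nocturnal ischemia crisis, the post-operative tachycardia episode

Direct effects: the nocturnal ischemia crisis, the post-operative tachycardia episode, the bronchospasm crisis.
2 steps out: the arrhythmia onset.
Not reachable from it: the nocturnal ischemia exacerbation, the hypotension exacerbation, the inflammation exacerbation, the systemic hemorrhage, the chronic edema crisis.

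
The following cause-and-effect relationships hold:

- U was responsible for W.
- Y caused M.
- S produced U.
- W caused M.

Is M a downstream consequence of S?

Yes

There is a causal chain: S → U → W → M.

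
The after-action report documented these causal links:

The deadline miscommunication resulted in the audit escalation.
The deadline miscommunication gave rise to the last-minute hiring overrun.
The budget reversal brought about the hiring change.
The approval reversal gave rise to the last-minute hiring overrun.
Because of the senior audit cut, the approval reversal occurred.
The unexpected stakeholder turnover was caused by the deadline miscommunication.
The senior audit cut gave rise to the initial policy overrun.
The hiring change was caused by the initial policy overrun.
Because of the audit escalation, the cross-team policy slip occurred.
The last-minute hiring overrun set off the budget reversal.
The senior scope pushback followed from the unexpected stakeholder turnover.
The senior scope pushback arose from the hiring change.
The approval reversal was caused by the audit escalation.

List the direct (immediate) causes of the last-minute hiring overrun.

the approval reversal, the deadline miscommunication

Upstream contributors include the audit escalation, the senior audit cut, but only the approval reversal, the deadline miscommunication feed directly into the last-minute hiring overrun.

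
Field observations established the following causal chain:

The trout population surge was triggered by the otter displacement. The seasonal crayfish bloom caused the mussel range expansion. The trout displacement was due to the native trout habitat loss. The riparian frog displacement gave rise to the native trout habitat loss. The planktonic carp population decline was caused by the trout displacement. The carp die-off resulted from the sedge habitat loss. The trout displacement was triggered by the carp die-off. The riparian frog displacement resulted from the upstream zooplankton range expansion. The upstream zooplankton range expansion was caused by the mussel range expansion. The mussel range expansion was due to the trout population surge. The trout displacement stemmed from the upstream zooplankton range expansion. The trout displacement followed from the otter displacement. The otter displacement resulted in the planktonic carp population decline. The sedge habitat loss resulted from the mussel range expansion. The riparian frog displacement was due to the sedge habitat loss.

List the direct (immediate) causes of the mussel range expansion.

the seasonal crayfish bloom, the trout population surge

Upstream contributors include the otter displacement, but only the seasonal crayfish bloom, the trout population surge feed directly into the mussel range expansion.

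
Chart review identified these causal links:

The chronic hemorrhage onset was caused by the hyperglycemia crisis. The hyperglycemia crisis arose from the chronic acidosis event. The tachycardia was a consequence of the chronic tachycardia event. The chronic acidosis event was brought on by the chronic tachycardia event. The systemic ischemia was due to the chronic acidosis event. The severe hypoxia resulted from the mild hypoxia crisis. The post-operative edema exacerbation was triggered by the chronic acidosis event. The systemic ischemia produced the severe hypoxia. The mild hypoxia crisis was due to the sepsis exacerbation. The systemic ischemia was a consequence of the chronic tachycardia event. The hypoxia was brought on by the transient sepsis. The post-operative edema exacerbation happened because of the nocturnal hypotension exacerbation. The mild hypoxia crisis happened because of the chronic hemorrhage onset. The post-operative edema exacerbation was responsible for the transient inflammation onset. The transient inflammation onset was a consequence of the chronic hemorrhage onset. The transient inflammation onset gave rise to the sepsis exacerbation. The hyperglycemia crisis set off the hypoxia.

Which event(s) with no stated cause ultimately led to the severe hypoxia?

Tracing upstream from the severe hypoxia: the severe hypoxia ← the systemic ischemia ← the chronic tachycardia event.
A separate upstream branch: the severe hypoxia ← the mild hypoxia crisis ← the sepsis exacerbation ← the transient inflammation onset ← the post-operative edema exacerbation ← the nocturnal hypotension exacerbation.
Each of those chain origins has no stated cause.

the chronic tachycardia event, the nocturnal hypotension exacerbation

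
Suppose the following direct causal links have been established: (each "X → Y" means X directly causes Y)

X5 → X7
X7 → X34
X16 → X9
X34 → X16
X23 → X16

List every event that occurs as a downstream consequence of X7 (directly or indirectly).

Direct effects: X34.
2 steps out: X16.
3 steps out: X9.
Not reachable from it: X5, X23.

X16, X34, X9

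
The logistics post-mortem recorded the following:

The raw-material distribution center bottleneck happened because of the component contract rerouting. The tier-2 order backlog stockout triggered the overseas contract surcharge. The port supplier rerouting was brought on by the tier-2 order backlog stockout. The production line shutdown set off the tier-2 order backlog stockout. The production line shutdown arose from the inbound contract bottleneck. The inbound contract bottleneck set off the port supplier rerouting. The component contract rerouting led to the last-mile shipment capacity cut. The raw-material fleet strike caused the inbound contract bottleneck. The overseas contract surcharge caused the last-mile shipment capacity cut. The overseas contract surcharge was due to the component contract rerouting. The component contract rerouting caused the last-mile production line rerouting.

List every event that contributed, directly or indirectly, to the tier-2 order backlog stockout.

the inbound contract bottleneck, the production line shutdown, the raw-material fleet strike

Immediate cause of the tier-2 order backlog stockout: the production line shutdown.
Further upstream: the raw-material fleet strike, the inbound contract bottleneck.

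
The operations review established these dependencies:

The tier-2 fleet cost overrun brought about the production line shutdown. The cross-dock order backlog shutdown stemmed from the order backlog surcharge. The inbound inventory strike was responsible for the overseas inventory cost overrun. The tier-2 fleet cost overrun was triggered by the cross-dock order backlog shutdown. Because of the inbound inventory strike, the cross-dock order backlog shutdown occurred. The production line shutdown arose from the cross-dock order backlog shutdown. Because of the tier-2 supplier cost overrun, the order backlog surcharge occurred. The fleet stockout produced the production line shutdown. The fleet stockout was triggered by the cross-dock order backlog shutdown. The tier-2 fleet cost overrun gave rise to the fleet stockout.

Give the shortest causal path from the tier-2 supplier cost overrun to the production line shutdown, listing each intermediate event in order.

the tier-2 supplier cost overrun → the order backlog surcharge → the cross-dock order backlog shutdown → the production line shutdown

the tier-2 supplier cost overrun → the order backlog surcharge
the order backlog surcharge → the cross-dock order backlog shutdown
the cross-dock order backlog shutdown → the production line shutdown
Length: 3 steps.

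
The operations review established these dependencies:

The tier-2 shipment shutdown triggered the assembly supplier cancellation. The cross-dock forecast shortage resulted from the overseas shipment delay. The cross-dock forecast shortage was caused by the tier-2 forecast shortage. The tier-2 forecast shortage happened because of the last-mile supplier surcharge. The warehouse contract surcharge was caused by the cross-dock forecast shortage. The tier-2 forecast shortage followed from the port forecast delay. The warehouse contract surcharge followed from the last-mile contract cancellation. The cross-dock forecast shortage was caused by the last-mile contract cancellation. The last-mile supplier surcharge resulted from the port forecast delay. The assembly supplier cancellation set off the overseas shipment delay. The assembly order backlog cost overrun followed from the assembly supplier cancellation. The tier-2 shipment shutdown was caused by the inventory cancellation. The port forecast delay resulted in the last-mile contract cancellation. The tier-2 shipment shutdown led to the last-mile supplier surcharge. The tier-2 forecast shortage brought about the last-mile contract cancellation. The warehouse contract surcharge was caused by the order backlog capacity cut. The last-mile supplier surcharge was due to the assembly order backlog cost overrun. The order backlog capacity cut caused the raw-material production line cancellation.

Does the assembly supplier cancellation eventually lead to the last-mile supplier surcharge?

Yes

There is a causal chain: the assembly supplier cancellation → the assembly order backlog cost overrun → the last-mile supplier surcharge.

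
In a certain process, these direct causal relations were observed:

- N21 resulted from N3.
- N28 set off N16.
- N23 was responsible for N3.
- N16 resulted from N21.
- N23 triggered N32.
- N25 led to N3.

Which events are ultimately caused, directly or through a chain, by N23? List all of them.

Direct effects: N3, N32.
2 steps out: N21.
3 steps out: N16.
Not reachable from it: N25, N28.

N16, N21, N3, N32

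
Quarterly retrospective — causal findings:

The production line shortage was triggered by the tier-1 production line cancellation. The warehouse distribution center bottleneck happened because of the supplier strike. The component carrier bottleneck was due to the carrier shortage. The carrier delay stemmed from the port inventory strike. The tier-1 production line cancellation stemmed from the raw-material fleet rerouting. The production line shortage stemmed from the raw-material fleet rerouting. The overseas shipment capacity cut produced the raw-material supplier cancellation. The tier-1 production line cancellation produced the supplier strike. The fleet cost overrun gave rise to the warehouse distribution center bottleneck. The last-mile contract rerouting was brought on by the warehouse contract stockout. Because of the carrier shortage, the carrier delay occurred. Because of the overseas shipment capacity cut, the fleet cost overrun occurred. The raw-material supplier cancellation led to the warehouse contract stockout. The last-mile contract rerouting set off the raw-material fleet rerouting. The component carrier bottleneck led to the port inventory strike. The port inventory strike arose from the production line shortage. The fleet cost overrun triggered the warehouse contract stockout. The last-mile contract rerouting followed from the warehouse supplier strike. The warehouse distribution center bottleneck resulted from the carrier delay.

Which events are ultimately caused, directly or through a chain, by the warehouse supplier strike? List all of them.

the carrier delay, the last-mile contract rerouting, the port inventory strike, the production line shortage, the raw-material fleet rerouting, the supplier strike, the tier-1 production line cancellation, the warehouse distribution center bottleneck

Direct effects: the last-mile contract rerouting.
2 steps out: the raw-material fleet rerouting.
3 steps out: the tier-1 production line cancellation, the production line shortage.
4 steps out: the port inventory strike, the supplier strike.
5 steps out: the carrier delay, the warehouse distribution center bottleneck.
Not reachable from it: the overseas shipment capacity cut, the fleet cost overrun, the raw-material supplier cancellation, the warehouse contract stockout, the carrier shortage, the component carrier bottleneck.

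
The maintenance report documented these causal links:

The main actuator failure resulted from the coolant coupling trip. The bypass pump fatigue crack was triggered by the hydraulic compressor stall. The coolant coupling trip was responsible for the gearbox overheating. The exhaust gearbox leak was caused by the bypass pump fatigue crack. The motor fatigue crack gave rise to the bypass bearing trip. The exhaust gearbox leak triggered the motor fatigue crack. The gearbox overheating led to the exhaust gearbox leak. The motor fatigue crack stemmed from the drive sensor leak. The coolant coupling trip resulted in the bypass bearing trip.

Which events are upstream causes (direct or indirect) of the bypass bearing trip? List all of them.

the bypass pump fatigue crack, the coolant coupling trip, the drive sensor leak, the exhaust gearbox leak, the gearbox overheating, the hydraulic compressor stall, the motor fatigue crack

Immediate causes of the bypass bearing trip: the coolant coupling trip, the motor fatigue crack.
Further upstream: the drive sensor leak, the hydraulic compressor stall, the gearbox overheating, the bypass pump fatigue crack, the exhaust gearbox leak.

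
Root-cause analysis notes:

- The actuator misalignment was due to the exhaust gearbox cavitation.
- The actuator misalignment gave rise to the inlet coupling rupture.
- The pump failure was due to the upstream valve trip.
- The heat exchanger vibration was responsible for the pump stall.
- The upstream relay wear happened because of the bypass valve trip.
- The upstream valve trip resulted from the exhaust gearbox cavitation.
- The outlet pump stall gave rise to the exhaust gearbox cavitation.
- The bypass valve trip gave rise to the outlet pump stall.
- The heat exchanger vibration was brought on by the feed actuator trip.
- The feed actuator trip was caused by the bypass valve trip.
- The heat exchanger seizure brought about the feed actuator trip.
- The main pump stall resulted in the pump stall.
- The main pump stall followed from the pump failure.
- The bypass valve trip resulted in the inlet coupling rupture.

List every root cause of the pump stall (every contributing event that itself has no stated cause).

Tracing upstream from the pump stall: the pump stall ← the heat exchanger vibration ← the feed actuator trip ← the bypass valve trip.
A separate upstream branch: the pump stall ← the heat exchanger vibration ← the feed actuator trip ← the heat exchanger seizure.
Each of those chain origins has no stated cause.

the bypass valve trip, the heat exchanger seizure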